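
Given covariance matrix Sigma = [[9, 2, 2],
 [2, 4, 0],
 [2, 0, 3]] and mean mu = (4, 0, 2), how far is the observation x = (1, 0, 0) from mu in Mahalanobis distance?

Step 1 — centre the observation: (x - mu) = (-3, 0, -2).

Step 2 — invert Sigma (cofactor / det for 3×3, or solve directly):
  Sigma^{-1} = [[0.15, -0.075, -0.1],
 [-0.075, 0.2875, 0.05],
 [-0.1, 0.05, 0.4]].

Step 3 — form the quadratic (x - mu)^T · Sigma^{-1} · (x - mu):
  Sigma^{-1} · (x - mu) = (-0.25, 0.125, -0.5).
  (x - mu)^T · [Sigma^{-1} · (x - mu)] = (-3)·(-0.25) + (0)·(0.125) + (-2)·(-0.5) = 1.75.

Step 4 — take square root: d = √(1.75) ≈ 1.3229.

d(x, mu) = √(1.75) ≈ 1.3229


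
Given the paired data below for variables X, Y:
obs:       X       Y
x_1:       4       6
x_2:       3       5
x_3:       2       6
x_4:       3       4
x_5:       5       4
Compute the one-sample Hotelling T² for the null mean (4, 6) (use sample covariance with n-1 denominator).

Step 1 — sample mean vector:
  mean(X) = (4 + 3 + 2 + 3 + 5) / 5 = 17/5 = 3.4
  mean(Y) = (6 + 5 + 6 + 4 + 4) / 5 = 25/5 = 5
  x̄ = (3.4, 5),  deviation x̄ - mu_0 = (3.4, 5) - (4, 6) = (-0.6, -1).

Step 2 — sample covariance matrix, S[i,j] = (1/(n-1)) · Σ_k (x_{k,i} - mean_i) · (x_{k,j} - mean_j), divisor n-1 = 4:
  S[X,X] = ((0.6)·(0.6) + (-0.4)·(-0.4) + (-1.4)·(-1.4) + (-0.4)·(-0.4) + (1.6)·(1.6)) / 4 = 5.2/4 = 1.3
  S[X,Y] = ((0.6)·(1) + (-0.4)·(0) + (-1.4)·(1) + (-0.4)·(-1) + (1.6)·(-1)) / 4 = -2/4 = -0.5
  S[Y,Y] = ((1)·(1) + (0)·(0) + (1)·(1) + (-1)·(-1) + (-1)·(-1)) / 4 = 4/4 = 1
  S = [[1.3, -0.5],
 [-0.5, 1]].

Step 3 — invert S. det(S) = 1.3·1 - (-0.5)² = 1.05.
  S^{-1} = (1/det) · [[d, -b], [-b, a]] = [[0.9524, 0.4762],
 [0.4762, 1.2381]].

Step 4 — quadratic form (x̄ - mu_0)^T · S^{-1} · (x̄ - mu_0):
  S^{-1} · (x̄ - mu_0) = (-1.0476, -1.5238),
  (x̄ - mu_0)^T · [...] = (-0.6)·(-1.0476) + (-1)·(-1.5238) = 2.1524.

Step 5 — scale by n: T² = 5 · 2.1524 = 10.7619.

T² ≈ 10.7619


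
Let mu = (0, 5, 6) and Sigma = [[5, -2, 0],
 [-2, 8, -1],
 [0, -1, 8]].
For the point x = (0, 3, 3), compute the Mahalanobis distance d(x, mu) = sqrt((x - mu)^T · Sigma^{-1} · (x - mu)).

Step 1 — centre the observation: (x - mu) = (0, -2, -3).

Step 2 — invert Sigma (cofactor / det for 3×3, or solve directly):
  Sigma^{-1} = [[0.2226, 0.0565, 0.0071],
 [0.0565, 0.1413, 0.0177],
 [0.0071, 0.0177, 0.1272]].

Step 3 — form the quadratic (x - mu)^T · Sigma^{-1} · (x - mu):
  Sigma^{-1} · (x - mu) = (-0.1343, -0.3357, -0.417).
  (x - mu)^T · [Sigma^{-1} · (x - mu)] = (0)·(-0.1343) + (-2)·(-0.3357) + (-3)·(-0.417) = 1.9223.

Step 4 — take square root: d = √(1.9223) ≈ 1.3865.

d(x, mu) = √(1.9223) ≈ 1.3865


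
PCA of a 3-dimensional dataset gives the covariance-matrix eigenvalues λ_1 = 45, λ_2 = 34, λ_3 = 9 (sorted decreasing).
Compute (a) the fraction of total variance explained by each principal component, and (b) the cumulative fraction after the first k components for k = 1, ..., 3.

Step 1 — total variance = trace(Sigma) = Σ λ_i = 45 + 34 + 9 = 88.

Step 2 — fraction explained by component i = λ_i / Σ λ:
  PC1: 45/88 = 0.5114
  PC2: 34/88 = 0.3864
  PC3: 9/88 = 0.1023

Step 3 — cumulative fraction after k components = (λ_1 + ... + λ_k) / Σ λ:
  k = 1: 45/88 = 0.5114
  k = 2: (45 + 34)/88 = 79/88 = 0.8977
  k = 3: (45 + 34 + 9)/88 = 88/88 = 1

Summary (fraction, with percent):

explained: PC1 0.5114 (51.14%), PC2 0.3864 (38.64%), PC3 0.1023 (10.23%);  cumulative: 0.5114, 0.8977, 1


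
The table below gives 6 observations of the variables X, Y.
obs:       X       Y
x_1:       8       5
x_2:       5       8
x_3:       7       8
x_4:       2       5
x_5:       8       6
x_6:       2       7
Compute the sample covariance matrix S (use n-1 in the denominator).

Step 1 — column means:
  mean(X) = (8 + 5 + 7 + 2 + 8 + 2) / 6 = 32/6 = 5.3333
  mean(Y) = (5 + 8 + 8 + 5 + 6 + 7) / 6 = 39/6 = 6.5

Step 2 — sample covariance S[i,j] = (1/(n-1)) · Σ_k (x_{k,i} - mean_i) · (x_{k,j} - mean_j), with n-1 = 5.
  S[X,X] = ((2.6667)·(2.6667) + (-0.3333)·(-0.3333) + (1.6667)·(1.6667) + (-3.3333)·(-3.3333) + (2.6667)·(2.6667) + (-3.3333)·(-3.3333)) / 5 = 39.3333/5 = 7.8667
  S[X,Y] = ((2.6667)·(-1.5) + (-0.3333)·(1.5) + (1.6667)·(1.5) + (-3.3333)·(-1.5) + (2.6667)·(-0.5) + (-3.3333)·(0.5)) / 5 = 0/5 = 0
  S[Y,Y] = ((-1.5)·(-1.5) + (1.5)·(1.5) + (1.5)·(1.5) + (-1.5)·(-1.5) + (-0.5)·(-0.5) + (0.5)·(0.5)) / 5 = 9.5/5 = 1.9

S is symmetric (S[j,i] = S[i,j]). Assembling:

S = [[7.8667, 0],
 [0, 1.9]]


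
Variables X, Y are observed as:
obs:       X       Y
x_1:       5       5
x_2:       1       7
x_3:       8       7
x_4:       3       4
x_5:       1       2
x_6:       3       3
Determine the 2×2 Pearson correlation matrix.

Step 1 — column means:
  mean(X) = (5 + 1 + 8 + 3 + 1 + 3) / 6 = 21/6 = 3.5
  mean(Y) = (5 + 7 + 7 + 4 + 2 + 3) / 6 = 28/6 = 4.6667

Step 2 — sample variances and covariances s[i,j] = (1/(n-1)) · Σ_k (x_{k,i} - mean_i) · (x_{k,j} - mean_j), with n-1 = 5:
  s[X,X] = ((1.5)·(1.5) + (-2.5)·(-2.5) + (4.5)·(4.5) + (-0.5)·(-0.5) + (-2.5)·(-2.5) + (-0.5)·(-0.5)) / 5 = 35.5/5 = 7.1
  s[X,Y] = ((1.5)·(0.3333) + (-2.5)·(2.3333) + (4.5)·(2.3333) + (-0.5)·(-0.6667) + (-2.5)·(-2.6667) + (-0.5)·(-1.6667)) / 5 = 13/5 = 2.6
  s[Y,Y] = ((0.3333)·(0.3333) + (2.3333)·(2.3333) + (2.3333)·(2.3333) + (-0.6667)·(-0.6667) + (-2.6667)·(-2.6667) + (-1.6667)·(-1.6667)) / 5 = 21.3333/5 = 4.2667
  Sample standard deviations s_i = √(s[i,i]):
  s(X) = √(7.1) = 2.6646
  s(Y) = √(4.2667) = 2.0656

Step 3 — r_{ij} = s_{ij} / (s_i · s_j):
  r[X,X] = 1 (diagonal).
  r[X,Y] = 2.6 / (2.6646 · 2.0656) = 2.6 / 5.5039 = 0.4724
  r[Y,Y] = 1 (diagonal).

R is symmetric with unit diagonal. Assembling:

R = [[1, 0.4724],
 [0.4724, 1]]


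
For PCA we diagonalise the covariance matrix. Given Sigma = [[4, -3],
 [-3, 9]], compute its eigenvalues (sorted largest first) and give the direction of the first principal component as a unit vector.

Step 1 — characteristic polynomial of 2×2 Sigma:
  det(Sigma - λI) = λ² - trace · λ + det = 0.
  trace = 4 + 9 = 13, det = 4·9 - (-3)² = 27.
Step 2 — discriminant:
  Δ = trace² - 4·det = 169 - 108 = 61.
Step 3 — eigenvalues:
  λ = (trace ± √Δ)/2 = (13 ± 7.8102)/2,
  λ_1 = 10.4051,  λ_2 = 2.5949.

Step 4 — unit eigenvector for λ_1: solve (Sigma - λ_1 I)v = 0. First row:
  (4 - 10.4051)·v_x + (-3)·v_y = 0, i.e. (-6.4051)·v_x + (-3)·v_y = 0,
  so v ∝ (b, λ_1 - a) = (-3, 6.4051); multiply by -1 so the first entry is positive: u = (3, -6.4051).
  ||u|| = √((3)² + (-6.4051)²) = √(50.0256) ≈ 7.0729,
  v_1 = u/||u|| ≈ (0.4242, -0.9056) (||v_1|| = 1).

λ_1 = 10.4051,  λ_2 = 2.5949;  v_1 ≈ (0.4242, -0.9056)


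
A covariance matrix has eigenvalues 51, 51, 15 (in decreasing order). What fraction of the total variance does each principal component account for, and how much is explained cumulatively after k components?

Step 1 — total variance = trace(Sigma) = Σ λ_i = 51 + 51 + 15 = 117.

Step 2 — fraction explained by component i = λ_i / Σ λ:
  PC1: 51/117 = 0.4359
  PC2: 51/117 = 0.4359
  PC3: 15/117 = 0.1282

Step 3 — cumulative fraction after k components = (λ_1 + ... + λ_k) / Σ λ:
  k = 1: 51/117 = 0.4359
  k = 2: (51 + 51)/117 = 102/117 = 0.8718
  k = 3: (51 + 51 + 15)/117 = 117/117 = 1

Summary (fraction, with percent):

explained: PC1 0.4359 (43.59%), PC2 0.4359 (43.59%), PC3 0.1282 (12.82%);  cumulative: 0.4359, 0.8718, 1


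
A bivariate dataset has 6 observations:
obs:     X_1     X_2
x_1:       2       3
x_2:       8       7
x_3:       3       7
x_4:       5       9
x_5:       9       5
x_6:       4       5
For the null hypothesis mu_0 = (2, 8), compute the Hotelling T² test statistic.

Step 1 — sample mean vector:
  mean(X_1) = (2 + 8 + 3 + 5 + 9 + 4) / 6 = 31/6 = 5.1667
  mean(X_2) = (3 + 7 + 7 + 9 + 5 + 5) / 6 = 36/6 = 6
  x̄ = (5.1667, 6),  deviation x̄ - mu_0 = (5.1667, 6) - (2, 8) = (3.1667, -2).

Step 2 — sample covariance matrix, S[i,j] = (1/(n-1)) · Σ_k (x_{k,i} - mean_i) · (x_{k,j} - mean_j), divisor n-1 = 5:
  S[X_1,X_1] = ((-3.1667)·(-3.1667) + (2.8333)·(2.8333) + (-2.1667)·(-2.1667) + (-0.1667)·(-0.1667) + (3.8333)·(3.8333) + (-1.1667)·(-1.1667)) / 5 = 38.8333/5 = 7.7667
  S[X_1,X_2] = ((-3.1667)·(-3) + (2.8333)·(1) + (-2.1667)·(1) + (-0.1667)·(3) + (3.8333)·(-1) + (-1.1667)·(-1)) / 5 = 7/5 = 1.4
  S[X_2,X_2] = ((-3)·(-3) + (1)·(1) + (1)·(1) + (3)·(3) + (-1)·(-1) + (-1)·(-1)) / 5 = 22/5 = 4.4
  S = [[7.7667, 1.4],
 [1.4, 4.4]].

Step 3 — invert S. det(S) = 7.7667·4.4 - (1.4)² = 32.2133.
  S^{-1} = (1/det) · [[d, -b], [-b, a]] = [[0.1366, -0.0435],
 [-0.0435, 0.2411]].

Step 4 — quadratic form (x̄ - mu_0)^T · S^{-1} · (x̄ - mu_0):
  S^{-1} · (x̄ - mu_0) = (0.5195, -0.6198),
  (x̄ - mu_0)^T · [...] = (3.1667)·(0.5195) + (-2)·(-0.6198) = 2.8846.

Step 5 — scale by n: T² = 6 · 2.8846 = 17.3075.

T² ≈ 17.3075


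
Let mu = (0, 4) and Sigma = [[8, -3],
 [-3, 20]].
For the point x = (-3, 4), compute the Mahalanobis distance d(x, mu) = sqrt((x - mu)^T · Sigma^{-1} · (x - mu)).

Step 1 — centre the observation: (x - mu) = (-3, 0).

Step 2 — invert Sigma. det(Sigma) = 8·20 - (-3)² = 151.
  Sigma^{-1} = (1/det) · [[d, -b], [-b, a]] = [[0.1325, 0.0199],
 [0.0199, 0.053]].

Step 3 — form the quadratic (x - mu)^T · Sigma^{-1} · (x - mu):
  Sigma^{-1} · (x - mu) = (-0.3974, -0.0596).
  (x - mu)^T · [Sigma^{-1} · (x - mu)] = (-3)·(-0.3974) + (0)·(-0.0596) = 1.1921.

Step 4 — take square root: d = √(1.1921) ≈ 1.0918.

d(x, mu) = √(1.1921) ≈ 1.0918


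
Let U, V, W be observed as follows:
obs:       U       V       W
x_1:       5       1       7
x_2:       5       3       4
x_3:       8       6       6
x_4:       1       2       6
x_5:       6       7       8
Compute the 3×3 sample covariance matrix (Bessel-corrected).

Step 1 — column means:
  mean(U) = (5 + 5 + 8 + 1 + 6) / 5 = 25/5 = 5
  mean(V) = (1 + 3 + 6 + 2 + 7) / 5 = 19/5 = 3.8
  mean(W) = (7 + 4 + 6 + 6 + 8) / 5 = 31/5 = 6.2

Step 2 — sample covariance S[i,j] = (1/(n-1)) · Σ_k (x_{k,i} - mean_i) · (x_{k,j} - mean_j), with n-1 = 4.
  S[U,U] = ((0)·(0) + (0)·(0) + (3)·(3) + (-4)·(-4) + (1)·(1)) / 4 = 26/4 = 6.5
  S[U,V] = ((0)·(-2.8) + (0)·(-0.8) + (3)·(2.2) + (-4)·(-1.8) + (1)·(3.2)) / 4 = 17/4 = 4.25
  S[U,W] = ((0)·(0.8) + (0)·(-2.2) + (3)·(-0.2) + (-4)·(-0.2) + (1)·(1.8)) / 4 = 2/4 = 0.5
  S[V,V] = ((-2.8)·(-2.8) + (-0.8)·(-0.8) + (2.2)·(2.2) + (-1.8)·(-1.8) + (3.2)·(3.2)) / 4 = 26.8/4 = 6.7
  S[V,W] = ((-2.8)·(0.8) + (-0.8)·(-2.2) + (2.2)·(-0.2) + (-1.8)·(-0.2) + (3.2)·(1.8)) / 4 = 5.2/4 = 1.3
  S[W,W] = ((0.8)·(0.8) + (-2.2)·(-2.2) + (-0.2)·(-0.2) + (-0.2)·(-0.2) + (1.8)·(1.8)) / 4 = 8.8/4 = 2.2

S is symmetric (S[j,i] = S[i,j]). Assembling:

S = [[6.5, 4.25, 0.5],
 [4.25, 6.7, 1.3],
 [0.5, 1.3, 2.2]]


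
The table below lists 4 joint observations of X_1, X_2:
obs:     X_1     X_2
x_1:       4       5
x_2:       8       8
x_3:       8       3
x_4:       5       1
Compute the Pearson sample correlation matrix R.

Step 1 — column means:
  mean(X_1) = (4 + 8 + 8 + 5) / 4 = 25/4 = 6.25
  mean(X_2) = (5 + 8 + 3 + 1) / 4 = 17/4 = 4.25

Step 2 — sample variances and covariances s[i,j] = (1/(n-1)) · Σ_k (x_{k,i} - mean_i) · (x_{k,j} - mean_j), with n-1 = 3:
  s[X_1,X_1] = ((-2.25)·(-2.25) + (1.75)·(1.75) + (1.75)·(1.75) + (-1.25)·(-1.25)) / 3 = 12.75/3 = 4.25
  s[X_1,X_2] = ((-2.25)·(0.75) + (1.75)·(3.75) + (1.75)·(-1.25) + (-1.25)·(-3.25)) / 3 = 6.75/3 = 2.25
  s[X_2,X_2] = ((0.75)·(0.75) + (3.75)·(3.75) + (-1.25)·(-1.25) + (-3.25)·(-3.25)) / 3 = 26.75/3 = 8.9167
  Sample standard deviations s_i = √(s[i,i]):
  s(X_1) = √(4.25) = 2.0616
  s(X_2) = √(8.9167) = 2.9861

Step 3 — r_{ij} = s_{ij} / (s_i · s_j):
  r[X_1,X_1] = 1 (diagonal).
  r[X_1,X_2] = 2.25 / (2.0616 · 2.9861) = 2.25 / 6.156 = 0.3655
  r[X_2,X_2] = 1 (diagonal).

R is symmetric with unit diagonal. Assembling:

R = [[1, 0.3655],
 [0.3655, 1]]


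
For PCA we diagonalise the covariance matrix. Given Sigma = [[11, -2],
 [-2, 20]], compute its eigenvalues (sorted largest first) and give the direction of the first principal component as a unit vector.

Step 1 — characteristic polynomial of 2×2 Sigma:
  det(Sigma - λI) = λ² - trace · λ + det = 0.
  trace = 11 + 20 = 31, det = 11·20 - (-2)² = 216.
Step 2 — discriminant:
  Δ = trace² - 4·det = 961 - 864 = 97.
Step 3 — eigenvalues:
  λ = (trace ± √Δ)/2 = (31 ± 9.8489)/2,
  λ_1 = 20.4244,  λ_2 = 10.5756.

Step 4 — unit eigenvector for λ_1: solve (Sigma - λ_1 I)v = 0. First row:
  (11 - 20.4244)·v_x + (-2)·v_y = 0, i.e. (-9.4244)·v_x + (-2)·v_y = 0,
  so v ∝ (b, λ_1 - a) = (-2, 9.4244); multiply by -1 so the first entry is positive: u = (2, -9.4244).
  ||u|| = √((2)² + (-9.4244)²) = √(92.8199) ≈ 9.6343,
  v_1 = u/||u|| ≈ (0.2076, -0.9782) (||v_1|| = 1).

λ_1 = 20.4244,  λ_2 = 10.5756;  v_1 ≈ (0.2076, -0.9782)


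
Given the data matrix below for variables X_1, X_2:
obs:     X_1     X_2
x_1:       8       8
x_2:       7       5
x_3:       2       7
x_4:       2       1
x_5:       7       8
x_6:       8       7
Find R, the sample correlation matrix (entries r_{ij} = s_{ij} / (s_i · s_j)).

Step 1 — column means:
  mean(X_1) = (8 + 7 + 2 + 2 + 7 + 8) / 6 = 34/6 = 5.6667
  mean(X_2) = (8 + 5 + 7 + 1 + 8 + 7) / 6 = 36/6 = 6

Step 2 — sample variances and covariances s[i,j] = (1/(n-1)) · Σ_k (x_{k,i} - mean_i) · (x_{k,j} - mean_j), with n-1 = 5:
  s[X_1,X_1] = ((2.3333)·(2.3333) + (1.3333)·(1.3333) + (-3.6667)·(-3.6667) + (-3.6667)·(-3.6667) + (1.3333)·(1.3333) + (2.3333)·(2.3333)) / 5 = 41.3333/5 = 8.2667
  s[X_1,X_2] = ((2.3333)·(2) + (1.3333)·(-1) + (-3.6667)·(1) + (-3.6667)·(-5) + (1.3333)·(2) + (2.3333)·(1)) / 5 = 23/5 = 4.6
  s[X_2,X_2] = ((2)·(2) + (-1)·(-1) + (1)·(1) + (-5)·(-5) + (2)·(2) + (1)·(1)) / 5 = 36/5 = 7.2
  Sample standard deviations s_i = √(s[i,i]):
  s(X_1) = √(8.2667) = 2.8752
  s(X_2) = √(7.2) = 2.6833

Step 3 — r_{ij} = s_{ij} / (s_i · s_j):
  r[X_1,X_1] = 1 (diagonal).
  r[X_1,X_2] = 4.6 / (2.8752 · 2.6833) = 4.6 / 7.7149 = 0.5962
  r[X_2,X_2] = 1 (diagonal).

R is symmetric with unit diagonal. Assembling:

R = [[1, 0.5962],
 [0.5962, 1]]


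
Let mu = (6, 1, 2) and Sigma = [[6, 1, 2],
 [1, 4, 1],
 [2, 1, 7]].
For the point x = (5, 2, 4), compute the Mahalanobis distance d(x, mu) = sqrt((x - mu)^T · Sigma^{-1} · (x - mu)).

Step 1 — centre the observation: (x - mu) = (-1, 1, 2).

Step 2 — invert Sigma (cofactor / det for 3×3, or solve directly):
  Sigma^{-1} = [[0.1888, -0.035, -0.049],
 [-0.035, 0.2657, -0.028],
 [-0.049, -0.028, 0.1608]].

Step 3 — form the quadratic (x - mu)^T · Sigma^{-1} · (x - mu):
  Sigma^{-1} · (x - mu) = (-0.3217, 0.2448, 0.3427).
  (x - mu)^T · [Sigma^{-1} · (x - mu)] = (-1)·(-0.3217) + (1)·(0.2448) + (2)·(0.3427) = 1.2517.

Step 4 — take square root: d = √(1.2517) ≈ 1.1188.

d(x, mu) = √(1.2517) ≈ 1.1188


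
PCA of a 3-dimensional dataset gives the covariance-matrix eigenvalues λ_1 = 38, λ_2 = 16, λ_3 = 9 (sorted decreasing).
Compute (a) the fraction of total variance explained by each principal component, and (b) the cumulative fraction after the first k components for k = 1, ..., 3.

Step 1 — total variance = trace(Sigma) = Σ λ_i = 38 + 16 + 9 = 63.

Step 2 — fraction explained by component i = λ_i / Σ λ:
  PC1: 38/63 = 0.6032
  PC2: 16/63 = 0.254
  PC3: 9/63 = 0.1429

Step 3 — cumulative fraction after k components = (λ_1 + ... + λ_k) / Σ λ:
  k = 1: 38/63 = 0.6032
  k = 2: (38 + 16)/63 = 54/63 = 0.8571
  k = 3: (38 + 16 + 9)/63 = 63/63 = 1

Summary (fraction, with percent):

explained: PC1 0.6032 (60.32%), PC2 0.254 (25.4%), PC3 0.1429 (14.29%);  cumulative: 0.6032, 0.8571, 1


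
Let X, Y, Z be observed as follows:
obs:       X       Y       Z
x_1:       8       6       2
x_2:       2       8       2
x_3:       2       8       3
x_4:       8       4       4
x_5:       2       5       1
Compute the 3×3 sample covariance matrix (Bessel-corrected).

Step 1 — column means:
  mean(X) = (8 + 2 + 2 + 8 + 2) / 5 = 22/5 = 4.4
  mean(Y) = (6 + 8 + 8 + 4 + 5) / 5 = 31/5 = 6.2
  mean(Z) = (2 + 2 + 3 + 4 + 1) / 5 = 12/5 = 2.4

Step 2 — sample covariance S[i,j] = (1/(n-1)) · Σ_k (x_{k,i} - mean_i) · (x_{k,j} - mean_j), with n-1 = 4.
  S[X,X] = ((3.6)·(3.6) + (-2.4)·(-2.4) + (-2.4)·(-2.4) + (3.6)·(3.6) + (-2.4)·(-2.4)) / 4 = 43.2/4 = 10.8
  S[X,Y] = ((3.6)·(-0.2) + (-2.4)·(1.8) + (-2.4)·(1.8) + (3.6)·(-2.2) + (-2.4)·(-1.2)) / 4 = -14.4/4 = -3.6
  S[X,Z] = ((3.6)·(-0.4) + (-2.4)·(-0.4) + (-2.4)·(0.6) + (3.6)·(1.6) + (-2.4)·(-1.4)) / 4 = 7.2/4 = 1.8
  S[Y,Y] = ((-0.2)·(-0.2) + (1.8)·(1.8) + (1.8)·(1.8) + (-2.2)·(-2.2) + (-1.2)·(-1.2)) / 4 = 12.8/4 = 3.2
  S[Y,Z] = ((-0.2)·(-0.4) + (1.8)·(-0.4) + (1.8)·(0.6) + (-2.2)·(1.6) + (-1.2)·(-1.4)) / 4 = -1.4/4 = -0.35
  S[Z,Z] = ((-0.4)·(-0.4) + (-0.4)·(-0.4) + (0.6)·(0.6) + (1.6)·(1.6) + (-1.4)·(-1.4)) / 4 = 5.2/4 = 1.3

S is symmetric (S[j,i] = S[i,j]). Assembling:

S = [[10.8, -3.6, 1.8],
 [-3.6, 3.2, -0.35],
 [1.8, -0.35, 1.3]]


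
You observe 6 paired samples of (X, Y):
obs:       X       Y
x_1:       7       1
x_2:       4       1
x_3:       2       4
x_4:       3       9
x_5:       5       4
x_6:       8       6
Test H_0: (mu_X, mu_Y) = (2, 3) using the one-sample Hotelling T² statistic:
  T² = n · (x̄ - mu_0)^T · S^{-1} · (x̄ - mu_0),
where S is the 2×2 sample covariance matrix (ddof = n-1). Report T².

Step 1 — sample mean vector:
  mean(X) = (7 + 4 + 2 + 3 + 5 + 8) / 6 = 29/6 = 4.8333
  mean(Y) = (1 + 1 + 4 + 9 + 4 + 6) / 6 = 25/6 = 4.1667
  x̄ = (4.8333, 4.1667),  deviation x̄ - mu_0 = (4.8333, 4.1667) - (2, 3) = (2.8333, 1.1667).

Step 2 — sample covariance matrix, S[i,j] = (1/(n-1)) · Σ_k (x_{k,i} - mean_i) · (x_{k,j} - mean_j), divisor n-1 = 5:
  S[X,X] = ((2.1667)·(2.1667) + (-0.8333)·(-0.8333) + (-2.8333)·(-2.8333) + (-1.8333)·(-1.8333) + (0.1667)·(0.1667) + (3.1667)·(3.1667)) / 5 = 26.8333/5 = 5.3667
  S[X,Y] = ((2.1667)·(-3.1667) + (-0.8333)·(-3.1667) + (-2.8333)·(-0.1667) + (-1.8333)·(4.8333) + (0.1667)·(-0.1667) + (3.1667)·(1.8333)) / 5 = -6.8333/5 = -1.3667
  S[Y,Y] = ((-3.1667)·(-3.1667) + (-3.1667)·(-3.1667) + (-0.1667)·(-0.1667) + (4.8333)·(4.8333) + (-0.1667)·(-0.1667) + (1.8333)·(1.8333)) / 5 = 46.8333/5 = 9.3667
  S = [[5.3667, -1.3667],
 [-1.3667, 9.3667]].

Step 3 — invert S. det(S) = 5.3667·9.3667 - (-1.3667)² = 48.4.
  S^{-1} = (1/det) · [[d, -b], [-b, a]] = [[0.1935, 0.0282],
 [0.0282, 0.1109]].

Step 4 — quadratic form (x̄ - mu_0)^T · S^{-1} · (x̄ - mu_0):
  S^{-1} · (x̄ - mu_0) = (0.5813, 0.2094),
  (x̄ - mu_0)^T · [...] = (2.8333)·(0.5813) + (1.1667)·(0.2094) = 1.8912.

Step 5 — scale by n: T² = 6 · 1.8912 = 11.3471.

T² ≈ 11.3471


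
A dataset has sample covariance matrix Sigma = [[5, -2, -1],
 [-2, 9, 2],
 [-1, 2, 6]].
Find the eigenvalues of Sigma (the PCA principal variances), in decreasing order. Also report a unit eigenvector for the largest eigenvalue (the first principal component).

Step 1 — characteristic polynomial p(λ) = det(λI - Sigma) = λ³ - tr·λ² + c_1·λ - det, where tr = trace, c_1 = sum of the principal 2×2 minors, det = det(Sigma):
  tr = 5 + 9 + 6 = 20,
  c_1 = (5·9 - (-2)²) + (5·6 - (-1)²) + (9·6 - (2)²) = 41 + 29 + 50 = 120,
  det = 5·(9·6 - (2)²) - (-2)·((-2)·6 - (2)·(-1)) + (-1)·((-2)·(2) - 9·(-1)) = 5·(50) - (-2)·(-10) + (-1)·(5) = 225.
  So p(λ) = λ³ - 20λ² + 120λ - 225.
Step 2 — look for an integer root (rational root theorem: any rational root is an integer divisor of 225). Testing λ = 5:
  p(5) = 125 - 500 + 600 - 225 = 0  ✓
  Dividing out (λ - 5): p(λ) = (λ - 5)(λ² - 15λ + 45).
Step 3 — remaining eigenvalues from the quadratic λ² - 15λ + 45 = 0:
  Δ = 15² - 4·45 = 225 - 180 = 45,  λ = (15 ± √45)/2 = (15 ± 6.7082)/2 ≈ 10.8541 or 4.1459.
  Sorted: λ_1 = 10.8541,  λ_2 = 5,  λ_3 = 4.1459  (check: sum = 20 = tr ✓).

Step 4 — unit eigenvector for λ_1 ≈ 10.8541: v spans the null space of (Sigma - λ_1 I), whose rows are
  r_1 = (-5.8541, -2, -1),  r_2 = (-2, -1.8541, 2),  r_3 = (-1, 2, -4.8541).
  v is orthogonal to every row, so take v ∝ r_1 × r_2 = ((-2)·(2) - (-1)·(-1.8541), (-1)·(-2) - (-5.8541)·(2), (-5.8541)·(-1.8541) - (-2)·(-2)) ≈ (-5.8541, 13.7082, 6.8541).
  Rescale (multiply by -1 so the first nonzero entry is positive): u = (5.8541, -13.7082, -6.8541).
  ||u|| = √((5.8541)² + (-13.7082)² + (-6.8541)²) = √(269.1641) ≈ 16.4062,  v_1 = u/||u|| ≈ (0.3568, -0.8355, -0.4178) (||v_1|| = 1).

λ_1 = 10.8541,  λ_2 = 5,  λ_3 = 4.1459;  v_1 ≈ (0.3568, -0.8355, -0.4178)


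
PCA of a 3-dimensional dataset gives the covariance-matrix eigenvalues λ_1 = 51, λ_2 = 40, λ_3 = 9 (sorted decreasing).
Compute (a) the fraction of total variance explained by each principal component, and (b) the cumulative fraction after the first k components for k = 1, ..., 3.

Step 1 — total variance = trace(Sigma) = Σ λ_i = 51 + 40 + 9 = 100.

Step 2 — fraction explained by component i = λ_i / Σ λ:
  PC1: 51/100 = 0.51
  PC2: 40/100 = 0.4
  PC3: 9/100 = 0.09

Step 3 — cumulative fraction after k components = (λ_1 + ... + λ_k) / Σ λ:
  k = 1: 51/100 = 0.51
  k = 2: (51 + 40)/100 = 91/100 = 0.91
  k = 3: (51 + 40 + 9)/100 = 100/100 = 1

Summary (fraction, with percent):

explained: PC1 0.51 (51%), PC2 0.4 (40%), PC3 0.09 (9%);  cumulative: 0.51, 0.91, 1


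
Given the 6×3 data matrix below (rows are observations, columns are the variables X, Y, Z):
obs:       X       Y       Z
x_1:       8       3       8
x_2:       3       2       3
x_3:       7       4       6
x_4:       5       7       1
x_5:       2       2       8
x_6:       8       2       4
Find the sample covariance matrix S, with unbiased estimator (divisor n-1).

Step 1 — column means:
  mean(X) = (8 + 3 + 7 + 5 + 2 + 8) / 6 = 33/6 = 5.5
  mean(Y) = (3 + 2 + 4 + 7 + 2 + 2) / 6 = 20/6 = 3.3333
  mean(Z) = (8 + 3 + 6 + 1 + 8 + 4) / 6 = 30/6 = 5

Step 2 — sample covariance S[i,j] = (1/(n-1)) · Σ_k (x_{k,i} - mean_i) · (x_{k,j} - mean_j), with n-1 = 5.
  S[X,X] = ((2.5)·(2.5) + (-2.5)·(-2.5) + (1.5)·(1.5) + (-0.5)·(-0.5) + (-3.5)·(-3.5) + (2.5)·(2.5)) / 5 = 33.5/5 = 6.7
  S[X,Y] = ((2.5)·(-0.3333) + (-2.5)·(-1.3333) + (1.5)·(0.6667) + (-0.5)·(3.6667) + (-3.5)·(-1.3333) + (2.5)·(-1.3333)) / 5 = 3/5 = 0.6
  S[X,Z] = ((2.5)·(3) + (-2.5)·(-2) + (1.5)·(1) + (-0.5)·(-4) + (-3.5)·(3) + (2.5)·(-1)) / 5 = 3/5 = 0.6
  S[Y,Y] = ((-0.3333)·(-0.3333) + (-1.3333)·(-1.3333) + (0.6667)·(0.6667) + (3.6667)·(3.6667) + (-1.3333)·(-1.3333) + (-1.3333)·(-1.3333)) / 5 = 19.3333/5 = 3.8667
  S[Y,Z] = ((-0.3333)·(3) + (-1.3333)·(-2) + (0.6667)·(1) + (3.6667)·(-4) + (-1.3333)·(3) + (-1.3333)·(-1)) / 5 = -15/5 = -3
  S[Z,Z] = ((3)·(3) + (-2)·(-2) + (1)·(1) + (-4)·(-4) + (3)·(3) + (-1)·(-1)) / 5 = 40/5 = 8

S is symmetric (S[j,i] = S[i,j]). Assembling:

S = [[6.7, 0.6, 0.6],
 [0.6, 3.8667, -3],
 [0.6, -3, 8]]


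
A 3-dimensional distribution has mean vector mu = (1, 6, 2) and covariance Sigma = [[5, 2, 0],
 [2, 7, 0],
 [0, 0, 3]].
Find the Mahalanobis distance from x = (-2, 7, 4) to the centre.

Step 1 — centre the observation: (x - mu) = (-3, 1, 2).

Step 2 — invert Sigma (cofactor / det for 3×3, or solve directly):
  Sigma^{-1} = [[0.2258, -0.0645, 0],
 [-0.0645, 0.1613, 0],
 [0, 0, 0.3333]].

Step 3 — form the quadratic (x - mu)^T · Sigma^{-1} · (x - mu):
  Sigma^{-1} · (x - mu) = (-0.7419, 0.3548, 0.6667).
  (x - mu)^T · [Sigma^{-1} · (x - mu)] = (-3)·(-0.7419) + (1)·(0.3548) + (2)·(0.6667) = 3.914.

Step 4 — take square root: d = √(3.914) ≈ 1.9784.

d(x, mu) = √(3.914) ≈ 1.9784


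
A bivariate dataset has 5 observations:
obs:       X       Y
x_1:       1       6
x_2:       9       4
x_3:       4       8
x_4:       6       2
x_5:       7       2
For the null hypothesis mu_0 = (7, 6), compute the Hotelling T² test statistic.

Step 1 — sample mean vector:
  mean(X) = (1 + 9 + 4 + 6 + 7) / 5 = 27/5 = 5.4
  mean(Y) = (6 + 4 + 8 + 2 + 2) / 5 = 22/5 = 4.4
  x̄ = (5.4, 4.4),  deviation x̄ - mu_0 = (5.4, 4.4) - (7, 6) = (-1.6, -1.6).

Step 2 — sample covariance matrix, S[i,j] = (1/(n-1)) · Σ_k (x_{k,i} - mean_i) · (x_{k,j} - mean_j), divisor n-1 = 4:
  S[X,X] = ((-4.4)·(-4.4) + (3.6)·(3.6) + (-1.4)·(-1.4) + (0.6)·(0.6) + (1.6)·(1.6)) / 4 = 37.2/4 = 9.3
  S[X,Y] = ((-4.4)·(1.6) + (3.6)·(-0.4) + (-1.4)·(3.6) + (0.6)·(-2.4) + (1.6)·(-2.4)) / 4 = -18.8/4 = -4.7
  S[Y,Y] = ((1.6)·(1.6) + (-0.4)·(-0.4) + (3.6)·(3.6) + (-2.4)·(-2.4) + (-2.4)·(-2.4)) / 4 = 27.2/4 = 6.8
  S = [[9.3, -4.7],
 [-4.7, 6.8]].

Step 3 — invert S. det(S) = 9.3·6.8 - (-4.7)² = 41.15.
  S^{-1} = (1/det) · [[d, -b], [-b, a]] = [[0.1652, 0.1142],
 [0.1142, 0.226]].

Step 4 — quadratic form (x̄ - mu_0)^T · S^{-1} · (x̄ - mu_0):
  S^{-1} · (x̄ - mu_0) = (-0.4471, -0.5443),
  (x̄ - mu_0)^T · [...] = (-1.6)·(-0.4471) + (-1.6)·(-0.5443) = 1.5864.

Step 5 — scale by n: T² = 5 · 1.5864 = 7.932.

T² ≈ 7.932


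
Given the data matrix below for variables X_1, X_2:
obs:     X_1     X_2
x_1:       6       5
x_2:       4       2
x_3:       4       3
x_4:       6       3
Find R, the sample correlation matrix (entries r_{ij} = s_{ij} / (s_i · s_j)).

Step 1 — column means:
  mean(X_1) = (6 + 4 + 4 + 6) / 4 = 20/4 = 5
  mean(X_2) = (5 + 2 + 3 + 3) / 4 = 13/4 = 3.25

Step 2 — sample variances and covariances s[i,j] = (1/(n-1)) · Σ_k (x_{k,i} - mean_i) · (x_{k,j} - mean_j), with n-1 = 3:
  s[X_1,X_1] = ((1)·(1) + (-1)·(-1) + (-1)·(-1) + (1)·(1)) / 3 = 4/3 = 1.3333
  s[X_1,X_2] = ((1)·(1.75) + (-1)·(-1.25) + (-1)·(-0.25) + (1)·(-0.25)) / 3 = 3/3 = 1
  s[X_2,X_2] = ((1.75)·(1.75) + (-1.25)·(-1.25) + (-0.25)·(-0.25) + (-0.25)·(-0.25)) / 3 = 4.75/3 = 1.5833
  Sample standard deviations s_i = √(s[i,i]):
  s(X_1) = √(1.3333) = 1.1547
  s(X_2) = √(1.5833) = 1.2583

Step 3 — r_{ij} = s_{ij} / (s_i · s_j):
  r[X_1,X_1] = 1 (diagonal).
  r[X_1,X_2] = 1 / (1.1547 · 1.2583) = 1 / 1.453 = 0.6882
  r[X_2,X_2] = 1 (diagonal).

R is symmetric with unit diagonal. Assembling:

R = [[1, 0.6882],
 [0.6882, 1]]


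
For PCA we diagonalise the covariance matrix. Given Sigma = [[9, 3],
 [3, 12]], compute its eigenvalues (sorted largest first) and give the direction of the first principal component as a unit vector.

Step 1 — characteristic polynomial of 2×2 Sigma:
  det(Sigma - λI) = λ² - trace · λ + det = 0.
  trace = 9 + 12 = 21, det = 9·12 - (3)² = 99.
Step 2 — discriminant:
  Δ = trace² - 4·det = 441 - 396 = 45.
Step 3 — eigenvalues:
  λ = (trace ± √Δ)/2 = (21 ± 6.7082)/2,
  λ_1 = 13.8541,  λ_2 = 7.1459.

Step 4 — unit eigenvector for λ_1: solve (Sigma - λ_1 I)v = 0. First row:
  (9 - 13.8541)·v_x + (3)·v_y = 0, i.e. (-4.8541)·v_x + (3)·v_y = 0,
  so v ∝ (b, λ_1 - a) = (3, 4.8541) = u.
  ||u|| = √((3)² + (4.8541)²) = √(32.5623) ≈ 5.7063,
  v_1 = u/||u|| ≈ (0.5257, 0.8507) (||v_1|| = 1).

λ_1 = 13.8541,  λ_2 = 7.1459;  v_1 ≈ (0.5257, 0.8507)


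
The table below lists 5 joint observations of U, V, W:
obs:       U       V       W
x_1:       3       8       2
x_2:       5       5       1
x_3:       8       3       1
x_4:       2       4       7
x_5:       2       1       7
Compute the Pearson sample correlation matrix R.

Step 1 — column means:
  mean(U) = (3 + 5 + 8 + 2 + 2) / 5 = 20/5 = 4
  mean(V) = (8 + 5 + 3 + 4 + 1) / 5 = 21/5 = 4.2
  mean(W) = (2 + 1 + 1 + 7 + 7) / 5 = 18/5 = 3.6

Step 2 — sample variances and covariances s[i,j] = (1/(n-1)) · Σ_k (x_{k,i} - mean_i) · (x_{k,j} - mean_j), with n-1 = 4:
  s[U,U] = ((-1)·(-1) + (1)·(1) + (4)·(4) + (-2)·(-2) + (-2)·(-2)) / 4 = 26/4 = 6.5
  s[U,V] = ((-1)·(3.8) + (1)·(0.8) + (4)·(-1.2) + (-2)·(-0.2) + (-2)·(-3.2)) / 4 = -1/4 = -0.25
  s[U,W] = ((-1)·(-1.6) + (1)·(-2.6) + (4)·(-2.6) + (-2)·(3.4) + (-2)·(3.4)) / 4 = -25/4 = -6.25
  s[V,V] = ((3.8)·(3.8) + (0.8)·(0.8) + (-1.2)·(-1.2) + (-0.2)·(-0.2) + (-3.2)·(-3.2)) / 4 = 26.8/4 = 6.7
  s[V,W] = ((3.8)·(-1.6) + (0.8)·(-2.6) + (-1.2)·(-2.6) + (-0.2)·(3.4) + (-3.2)·(3.4)) / 4 = -16.6/4 = -4.15
  s[W,W] = ((-1.6)·(-1.6) + (-2.6)·(-2.6) + (-2.6)·(-2.6) + (3.4)·(3.4) + (3.4)·(3.4)) / 4 = 39.2/4 = 9.8
  Sample standard deviations s_i = √(s[i,i]):
  s(U) = √(6.5) = 2.5495
  s(V) = √(6.7) = 2.5884
  s(W) = √(9.8) = 3.1305

Step 3 — r_{ij} = s_{ij} / (s_i · s_j):
  r[U,U] = 1 (diagonal).
  r[U,V] = -0.25 / (2.5495 · 2.5884) = -0.25 / 6.5992 = -0.0379
  r[U,W] = -6.25 / (2.5495 · 3.1305) = -6.25 / 7.9812 = -0.7831
  r[V,V] = 1 (diagonal).
  r[V,W] = -4.15 / (2.5884 · 3.1305) = -4.15 / 8.1031 = -0.5122
  r[W,W] = 1 (diagonal).

R is symmetric with unit diagonal. Assembling:

R = [[1, -0.0379, -0.7831],
 [-0.0379, 1, -0.5122],
 [-0.7831, -0.5122, 1]]


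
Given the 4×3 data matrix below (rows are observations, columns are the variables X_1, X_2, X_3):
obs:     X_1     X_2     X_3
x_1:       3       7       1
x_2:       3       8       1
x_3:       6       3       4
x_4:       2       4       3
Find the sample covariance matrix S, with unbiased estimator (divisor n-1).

Step 1 — column means:
  mean(X_1) = (3 + 3 + 6 + 2) / 4 = 14/4 = 3.5
  mean(X_2) = (7 + 8 + 3 + 4) / 4 = 22/4 = 5.5
  mean(X_3) = (1 + 1 + 4 + 3) / 4 = 9/4 = 2.25

Step 2 — sample covariance S[i,j] = (1/(n-1)) · Σ_k (x_{k,i} - mean_i) · (x_{k,j} - mean_j), with n-1 = 3.
  S[X_1,X_1] = ((-0.5)·(-0.5) + (-0.5)·(-0.5) + (2.5)·(2.5) + (-1.5)·(-1.5)) / 3 = 9/3 = 3
  S[X_1,X_2] = ((-0.5)·(1.5) + (-0.5)·(2.5) + (2.5)·(-2.5) + (-1.5)·(-1.5)) / 3 = -6/3 = -2
  S[X_1,X_3] = ((-0.5)·(-1.25) + (-0.5)·(-1.25) + (2.5)·(1.75) + (-1.5)·(0.75)) / 3 = 4.5/3 = 1.5
  S[X_2,X_2] = ((1.5)·(1.5) + (2.5)·(2.5) + (-2.5)·(-2.5) + (-1.5)·(-1.5)) / 3 = 17/3 = 5.6667
  S[X_2,X_3] = ((1.5)·(-1.25) + (2.5)·(-1.25) + (-2.5)·(1.75) + (-1.5)·(0.75)) / 3 = -10.5/3 = -3.5
  S[X_3,X_3] = ((-1.25)·(-1.25) + (-1.25)·(-1.25) + (1.75)·(1.75) + (0.75)·(0.75)) / 3 = 6.75/3 = 2.25

S is symmetric (S[j,i] = S[i,j]). Assembling:

S = [[3, -2, 1.5],
 [-2, 5.6667, -3.5],
 [1.5, -3.5, 2.25]]


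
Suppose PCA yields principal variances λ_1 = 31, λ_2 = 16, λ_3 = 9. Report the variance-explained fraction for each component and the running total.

Step 1 — total variance = trace(Sigma) = Σ λ_i = 31 + 16 + 9 = 56.

Step 2 — fraction explained by component i = λ_i / Σ λ:
  PC1: 31/56 = 0.5536
  PC2: 16/56 = 0.2857
  PC3: 9/56 = 0.1607

Step 3 — cumulative fraction after k components = (λ_1 + ... + λ_k) / Σ λ:
  k = 1: 31/56 = 0.5536
  k = 2: (31 + 16)/56 = 47/56 = 0.8393
  k = 3: (31 + 16 + 9)/56 = 56/56 = 1

Summary (fraction, with percent):

explained: PC1 0.5536 (55.36%), PC2 0.2857 (28.57%), PC3 0.1607 (16.07%);  cumulative: 0.5536, 0.8393, 1


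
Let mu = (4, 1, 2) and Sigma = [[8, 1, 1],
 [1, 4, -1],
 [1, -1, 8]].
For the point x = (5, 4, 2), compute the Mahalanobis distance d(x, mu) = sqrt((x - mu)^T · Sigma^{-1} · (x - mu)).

Step 1 — centre the observation: (x - mu) = (1, 3, 0).

Step 2 — invert Sigma (cofactor / det for 3×3, or solve directly):
  Sigma^{-1} = [[0.1325, -0.0385, -0.0214],
 [-0.0385, 0.2692, 0.0385],
 [-0.0214, 0.0385, 0.1325]].

Step 3 — form the quadratic (x - mu)^T · Sigma^{-1} · (x - mu):
  Sigma^{-1} · (x - mu) = (0.0171, 0.7692, 0.094).
  (x - mu)^T · [Sigma^{-1} · (x - mu)] = (1)·(0.0171) + (3)·(0.7692) + (0)·(0.094) = 2.3248.

Step 4 — take square root: d = √(2.3248) ≈ 1.5247.

d(x, mu) = √(2.3248) ≈ 1.5247


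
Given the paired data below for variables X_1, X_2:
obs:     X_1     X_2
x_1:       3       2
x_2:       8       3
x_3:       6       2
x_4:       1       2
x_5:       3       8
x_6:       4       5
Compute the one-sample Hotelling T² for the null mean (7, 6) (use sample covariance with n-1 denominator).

Step 1 — sample mean vector:
  mean(X_1) = (3 + 8 + 6 + 1 + 3 + 4) / 6 = 25/6 = 4.1667
  mean(X_2) = (2 + 3 + 2 + 2 + 8 + 5) / 6 = 22/6 = 3.6667
  x̄ = (4.1667, 3.6667),  deviation x̄ - mu_0 = (4.1667, 3.6667) - (7, 6) = (-2.8333, -2.3333).

Step 2 — sample covariance matrix, S[i,j] = (1/(n-1)) · Σ_k (x_{k,i} - mean_i) · (x_{k,j} - mean_j), divisor n-1 = 5:
  S[X_1,X_1] = ((-1.1667)·(-1.1667) + (3.8333)·(3.8333) + (1.8333)·(1.8333) + (-3.1667)·(-3.1667) + (-1.1667)·(-1.1667) + (-0.1667)·(-0.1667)) / 5 = 30.8333/5 = 6.1667
  S[X_1,X_2] = ((-1.1667)·(-1.6667) + (3.8333)·(-0.6667) + (1.8333)·(-1.6667) + (-3.1667)·(-1.6667) + (-1.1667)·(4.3333) + (-0.1667)·(1.3333)) / 5 = -3.6667/5 = -0.7333
  S[X_2,X_2] = ((-1.6667)·(-1.6667) + (-0.6667)·(-0.6667) + (-1.6667)·(-1.6667) + (-1.6667)·(-1.6667) + (4.3333)·(4.3333) + (1.3333)·(1.3333)) / 5 = 29.3333/5 = 5.8667
  S = [[6.1667, -0.7333],
 [-0.7333, 5.8667]].

Step 3 — invert S. det(S) = 6.1667·5.8667 - (-0.7333)² = 35.64.
  S^{-1} = (1/det) · [[d, -b], [-b, a]] = [[0.1646, 0.0206],
 [0.0206, 0.173]].

Step 4 — quadratic form (x̄ - mu_0)^T · S^{-1} · (x̄ - mu_0):
  S^{-1} · (x̄ - mu_0) = (-0.5144, -0.462),
  (x̄ - mu_0)^T · [...] = (-2.8333)·(-0.5144) + (-2.3333)·(-0.462) = 2.5355.

Step 5 — scale by n: T² = 6 · 2.5355 = 15.2132.

T² ≈ 15.2132


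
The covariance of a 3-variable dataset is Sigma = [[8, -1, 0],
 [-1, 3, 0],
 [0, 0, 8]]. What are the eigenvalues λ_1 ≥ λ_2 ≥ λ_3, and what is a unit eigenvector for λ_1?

Step 1 — characteristic polynomial p(λ) = det(λI - Sigma) = λ³ - tr·λ² + c_1·λ - det, where tr = trace, c_1 = sum of the principal 2×2 minors, det = det(Sigma):
  tr = 8 + 3 + 8 = 19,
  c_1 = (8·3 - (-1)²) + (8·8 - (0)²) + (3·8 - (0)²) = 23 + 64 + 24 = 111,
  det = 8·(3·8 - (0)²) - (-1)·((-1)·8 - (0)·(0)) + (0)·((-1)·(0) - 3·(0)) = 8·(24) - (-1)·(-8) + (0)·(0) = 184.
  So p(λ) = λ³ - 19λ² + 111λ - 184.
Step 2 — look for an integer root (rational root theorem: any rational root is an integer divisor of 184). Testing λ = 8:
  p(8) = 512 - 1216 + 888 - 184 = 0  ✓
  Dividing out (λ - 8): p(λ) = (λ - 8)(λ² - 11λ + 23).
Step 3 — remaining eigenvalues from the quadratic λ² - 11λ + 23 = 0:
  Δ = 11² - 4·23 = 121 - 92 = 29,  λ = (11 ± √29)/2 = (11 ± 5.3852)/2 ≈ 8.1926 or 2.8074.
  Sorted: λ_1 = 8.1926,  λ_2 = 8,  λ_3 = 2.8074  (check: sum = 19 = tr ✓).

Step 4 — unit eigenvector for λ_1 ≈ 8.1926: v spans the null space of (Sigma - λ_1 I), whose rows are
  r_1 = (-0.1926, -1, 0),  r_2 = (-1, -5.1926, 0),  r_3 = (0, 0, -0.1926).
  v is orthogonal to every row, so take v ∝ r_1 × r_3 = ((-1)·(-0.1926) - (0)·(0), (0)·(0) - (-0.1926)·(-0.1926), (-0.1926)·(0) - (-1)·(0)) ≈ (0.1926, -0.0371, 0).
  Let u = (0.1926, -0.0371, 0).
  ||u|| = √((0.1926)² + (-0.0371)² + (0)²) = √(0.0385) ≈ 0.1961,  v_1 = u/||u|| ≈ (0.982, -0.1891, 0) (||v_1|| = 1).

λ_1 = 8.1926,  λ_2 = 8,  λ_3 = 2.8074;  v_1 ≈ (0.982, -0.1891, 0)


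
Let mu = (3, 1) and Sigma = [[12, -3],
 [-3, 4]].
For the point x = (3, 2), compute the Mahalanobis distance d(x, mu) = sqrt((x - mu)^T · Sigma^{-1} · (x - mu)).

Step 1 — centre the observation: (x - mu) = (0, 1).

Step 2 — invert Sigma. det(Sigma) = 12·4 - (-3)² = 39.
  Sigma^{-1} = (1/det) · [[d, -b], [-b, a]] = [[0.1026, 0.0769],
 [0.0769, 0.3077]].

Step 3 — form the quadratic (x - mu)^T · Sigma^{-1} · (x - mu):
  Sigma^{-1} · (x - mu) = (0.0769, 0.3077).
  (x - mu)^T · [Sigma^{-1} · (x - mu)] = (0)·(0.0769) + (1)·(0.3077) = 0.3077.

Step 4 — take square root: d = √(0.3077) ≈ 0.5547.

d(x, mu) = √(0.3077) ≈ 0.5547


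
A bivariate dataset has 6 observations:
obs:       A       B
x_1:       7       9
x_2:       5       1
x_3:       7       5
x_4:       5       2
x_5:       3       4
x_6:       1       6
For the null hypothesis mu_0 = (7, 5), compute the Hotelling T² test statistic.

Step 1 — sample mean vector:
  mean(A) = (7 + 5 + 7 + 5 + 3 + 1) / 6 = 28/6 = 4.6667
  mean(B) = (9 + 1 + 5 + 2 + 4 + 6) / 6 = 27/6 = 4.5
  x̄ = (4.6667, 4.5),  deviation x̄ - mu_0 = (4.6667, 4.5) - (7, 5) = (-2.3333, -0.5).

Step 2 — sample covariance matrix, S[i,j] = (1/(n-1)) · Σ_k (x_{k,i} - mean_i) · (x_{k,j} - mean_j), divisor n-1 = 5:
  S[A,A] = ((2.3333)·(2.3333) + (0.3333)·(0.3333) + (2.3333)·(2.3333) + (0.3333)·(0.3333) + (-1.6667)·(-1.6667) + (-3.6667)·(-3.6667)) / 5 = 27.3333/5 = 5.4667
  S[A,B] = ((2.3333)·(4.5) + (0.3333)·(-3.5) + (2.3333)·(0.5) + (0.3333)·(-2.5) + (-1.6667)·(-0.5) + (-3.6667)·(1.5)) / 5 = 5/5 = 1
  S[B,B] = ((4.5)·(4.5) + (-3.5)·(-3.5) + (0.5)·(0.5) + (-2.5)·(-2.5) + (-0.5)·(-0.5) + (1.5)·(1.5)) / 5 = 41.5/5 = 8.3
  S = [[5.4667, 1],
 [1, 8.3]].

Step 3 — invert S. det(S) = 5.4667·8.3 - (1)² = 44.3733.
  S^{-1} = (1/det) · [[d, -b], [-b, a]] = [[0.187, -0.0225],
 [-0.0225, 0.1232]].

Step 4 — quadratic form (x̄ - mu_0)^T · S^{-1} · (x̄ - mu_0):
  S^{-1} · (x̄ - mu_0) = (-0.4252, -0.009),
  (x̄ - mu_0)^T · [...] = (-2.3333)·(-0.4252) + (-0.5)·(-0.009) = 0.9966.

Step 5 — scale by n: T² = 6 · 0.9966 = 5.9796.

T² ≈ 5.9796


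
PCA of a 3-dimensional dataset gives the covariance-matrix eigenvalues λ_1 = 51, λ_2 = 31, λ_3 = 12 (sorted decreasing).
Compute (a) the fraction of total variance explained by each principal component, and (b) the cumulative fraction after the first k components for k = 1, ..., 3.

Step 1 — total variance = trace(Sigma) = Σ λ_i = 51 + 31 + 12 = 94.

Step 2 — fraction explained by component i = λ_i / Σ λ:
  PC1: 51/94 = 0.5426
  PC2: 31/94 = 0.3298
  PC3: 12/94 = 0.1277

Step 3 — cumulative fraction after k components = (λ_1 + ... + λ_k) / Σ λ:
  k = 1: 51/94 = 0.5426
  k = 2: (51 + 31)/94 = 82/94 = 0.8723
  k = 3: (51 + 31 + 12)/94 = 94/94 = 1

Summary (fraction, with percent):

explained: PC1 0.5426 (54.26%), PC2 0.3298 (32.98%), PC3 0.1277 (12.77%);  cumulative: 0.5426, 0.8723, 1


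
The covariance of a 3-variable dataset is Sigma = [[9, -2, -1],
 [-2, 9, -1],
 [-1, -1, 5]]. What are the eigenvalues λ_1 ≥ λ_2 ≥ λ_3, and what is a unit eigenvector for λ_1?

Step 1 — characteristic polynomial p(λ) = det(λI - Sigma) = λ³ - tr·λ² + c_1·λ - det, where tr = trace, c_1 = sum of the principal 2×2 minors, det = det(Sigma):
  tr = 9 + 9 + 5 = 23,
  c_1 = (9·9 - (-2)²) + (9·5 - (-1)²) + (9·5 - (-1)²) = 77 + 44 + 44 = 165,
  det = 9·(9·5 - (-1)²) - (-2)·((-2)·5 - (-1)·(-1)) + (-1)·((-2)·(-1) - 9·(-1)) = 9·(44) - (-2)·(-11) + (-1)·(11) = 363.
  So p(λ) = λ³ - 23λ² + 165λ - 363.
Step 2 — look for an integer root (rational root theorem: any rational root is an integer divisor of 363). Testing λ = 11:
  p(11) = 1331 - 2783 + 1815 - 363 = 0  ✓
  Dividing out (λ - 11): p(λ) = (λ - 11)(λ² - 12λ + 33).
Step 3 — remaining eigenvalues from the quadratic λ² - 12λ + 33 = 0:
  Δ = 12² - 4·33 = 144 - 132 = 12,  λ = (12 ± √12)/2 = (12 ± 3.4641)/2 ≈ 7.7321 or 4.2679.
  Sorted: λ_1 = 11,  λ_2 = 7.7321,  λ_3 = 4.2679  (check: sum = 23 = tr ✓).

Step 4 — unit eigenvector for λ_1 = 11: v spans the null space of (Sigma - λ_1 I), whose rows are
  r_1 = (-2, -2, -1),  r_2 = (-2, -2, -1),  r_3 = (-1, -1, -6).
  v is orthogonal to every row, so take v ∝ r_1 × r_3 = ((-2)·(-6) - (-1)·(-1), (-1)·(-1) - (-2)·(-6), (-2)·(-1) - (-2)·(-1)) = (11, -11, 0).
  Rescale (divide by 11): u = (1, -1, 0).
  ||u|| = √((1)² + (-1)² + (0)²) = √(2) ≈ 1.4142,  v_1 = u/||u|| ≈ (0.7071, -0.7071, 0) (||v_1|| = 1).

λ_1 = 11,  λ_2 = 7.7321,  λ_3 = 4.2679;  v_1 ≈ (0.7071, -0.7071, 0)


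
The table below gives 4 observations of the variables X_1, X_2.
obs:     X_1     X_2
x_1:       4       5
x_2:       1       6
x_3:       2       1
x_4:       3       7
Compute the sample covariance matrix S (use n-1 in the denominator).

Step 1 — column means:
  mean(X_1) = (4 + 1 + 2 + 3) / 4 = 10/4 = 2.5
  mean(X_2) = (5 + 6 + 1 + 7) / 4 = 19/4 = 4.75

Step 2 — sample covariance S[i,j] = (1/(n-1)) · Σ_k (x_{k,i} - mean_i) · (x_{k,j} - mean_j), with n-1 = 3.
  S[X_1,X_1] = ((1.5)·(1.5) + (-1.5)·(-1.5) + (-0.5)·(-0.5) + (0.5)·(0.5)) / 3 = 5/3 = 1.6667
  S[X_1,X_2] = ((1.5)·(0.25) + (-1.5)·(1.25) + (-0.5)·(-3.75) + (0.5)·(2.25)) / 3 = 1.5/3 = 0.5
  S[X_2,X_2] = ((0.25)·(0.25) + (1.25)·(1.25) + (-3.75)·(-3.75) + (2.25)·(2.25)) / 3 = 20.75/3 = 6.9167

S is symmetric (S[j,i] = S[i,j]). Assembling:

S = [[1.6667, 0.5],
 [0.5, 6.9167]]
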